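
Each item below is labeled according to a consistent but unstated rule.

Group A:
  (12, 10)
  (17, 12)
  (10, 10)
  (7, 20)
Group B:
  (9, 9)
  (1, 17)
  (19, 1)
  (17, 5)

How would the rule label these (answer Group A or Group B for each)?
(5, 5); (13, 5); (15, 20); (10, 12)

Group B, Group B, Group A, Group A

One predicate separates the groups cleanly: second is even.
(5, 5): Group B (second 5).
(13, 5): Group B (second 5).
(15, 20): Group A (second 20).
(10, 12): Group A (second 12).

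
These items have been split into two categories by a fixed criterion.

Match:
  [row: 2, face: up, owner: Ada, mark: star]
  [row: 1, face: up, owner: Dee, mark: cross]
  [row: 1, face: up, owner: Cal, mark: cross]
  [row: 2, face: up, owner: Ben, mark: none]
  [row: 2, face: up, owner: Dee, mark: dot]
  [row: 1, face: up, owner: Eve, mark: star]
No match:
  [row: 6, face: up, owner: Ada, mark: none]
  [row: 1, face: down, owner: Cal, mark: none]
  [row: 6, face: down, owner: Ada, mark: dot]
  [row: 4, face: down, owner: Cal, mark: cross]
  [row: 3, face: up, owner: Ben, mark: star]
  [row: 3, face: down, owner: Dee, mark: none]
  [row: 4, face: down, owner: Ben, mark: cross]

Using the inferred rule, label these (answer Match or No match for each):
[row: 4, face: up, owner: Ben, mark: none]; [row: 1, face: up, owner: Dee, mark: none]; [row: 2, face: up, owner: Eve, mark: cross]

No match, Match, Match

Every 'Match' example satisfies: face is up AND row ≤ 2. None of the 'No match' examples do.
[row: 4, face: up, owner: Ben, mark: none]: No match (face is up, row = 4). [row: 1, face: up, owner: Dee, mark: none]: Match (face is up, row = 1). [row: 2, face: up, owner: Eve, mark: cross]: Match (face is up, row = 2).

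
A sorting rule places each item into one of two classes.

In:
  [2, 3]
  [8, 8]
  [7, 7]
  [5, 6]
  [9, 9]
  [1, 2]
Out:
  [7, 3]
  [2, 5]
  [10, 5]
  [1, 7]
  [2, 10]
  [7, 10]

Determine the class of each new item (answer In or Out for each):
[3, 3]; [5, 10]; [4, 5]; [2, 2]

Rule: |first − second| ≤ 1. This holds for each 'In' example and fails for each 'Out' one.
[3, 3] — |3−3| = 0, hence In.
[5, 10] — |5−10| = 5, hence Out.
[4, 5] — |4−5| = 1, hence In.
[2, 2] — |2−2| = 0, hence In.

In, Out, In, In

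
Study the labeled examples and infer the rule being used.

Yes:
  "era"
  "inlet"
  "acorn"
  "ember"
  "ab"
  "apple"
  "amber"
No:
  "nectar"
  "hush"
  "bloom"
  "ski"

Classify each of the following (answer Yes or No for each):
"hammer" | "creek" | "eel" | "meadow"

No, No, Yes, No

Looking at the examples, the only property every 'Yes' case has and every 'No' case lacks is: starts with a vowel.
"hammer" → starts with 'h' → No. "creek" → starts with 'c' → No. "eel" → starts with 'e' → Yes. "meadow" → starts with 'm' → No.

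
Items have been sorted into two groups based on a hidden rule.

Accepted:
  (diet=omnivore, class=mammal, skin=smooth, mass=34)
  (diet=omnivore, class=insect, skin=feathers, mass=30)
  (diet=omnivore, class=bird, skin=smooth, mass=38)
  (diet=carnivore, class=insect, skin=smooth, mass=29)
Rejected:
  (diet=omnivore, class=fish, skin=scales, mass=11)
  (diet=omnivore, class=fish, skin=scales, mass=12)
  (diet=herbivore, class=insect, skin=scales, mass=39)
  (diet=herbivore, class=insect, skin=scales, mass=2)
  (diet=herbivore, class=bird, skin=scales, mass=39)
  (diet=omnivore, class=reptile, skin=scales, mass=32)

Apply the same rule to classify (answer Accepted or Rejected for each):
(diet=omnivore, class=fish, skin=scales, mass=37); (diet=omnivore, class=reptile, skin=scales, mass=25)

Rejected, Rejected

The pattern is that an item is 'Accepted' exactly when: skin is not scales.
(diet=omnivore, class=fish, skin=scales, mass=37) — skin is scales, hence Rejected. (diet=omnivore, class=reptile, skin=scales, mass=25) — skin is scales, hence Rejected.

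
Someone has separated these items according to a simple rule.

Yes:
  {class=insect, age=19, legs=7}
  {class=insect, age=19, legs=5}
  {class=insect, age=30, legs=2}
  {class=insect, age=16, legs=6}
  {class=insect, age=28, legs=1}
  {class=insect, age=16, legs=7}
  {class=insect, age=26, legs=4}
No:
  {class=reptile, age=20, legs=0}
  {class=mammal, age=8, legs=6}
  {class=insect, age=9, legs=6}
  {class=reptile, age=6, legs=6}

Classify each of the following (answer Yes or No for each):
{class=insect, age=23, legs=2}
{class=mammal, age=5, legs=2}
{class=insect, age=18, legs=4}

A rule that fits every label: class is insect AND age ≥ 16 — true of each 'Yes' example, false of each 'No' one.

Yes, No, Yes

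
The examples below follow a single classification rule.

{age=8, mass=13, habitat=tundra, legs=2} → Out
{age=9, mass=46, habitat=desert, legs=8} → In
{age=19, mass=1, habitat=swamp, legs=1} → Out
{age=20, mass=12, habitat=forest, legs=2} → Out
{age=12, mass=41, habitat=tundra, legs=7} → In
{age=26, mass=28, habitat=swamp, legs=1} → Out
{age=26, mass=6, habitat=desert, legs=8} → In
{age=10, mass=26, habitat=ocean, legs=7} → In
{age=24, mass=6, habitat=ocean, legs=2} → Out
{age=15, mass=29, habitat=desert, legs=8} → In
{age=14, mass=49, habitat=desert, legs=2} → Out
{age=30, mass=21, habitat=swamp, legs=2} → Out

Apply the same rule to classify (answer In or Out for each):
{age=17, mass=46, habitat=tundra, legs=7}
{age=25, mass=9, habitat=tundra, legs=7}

In, In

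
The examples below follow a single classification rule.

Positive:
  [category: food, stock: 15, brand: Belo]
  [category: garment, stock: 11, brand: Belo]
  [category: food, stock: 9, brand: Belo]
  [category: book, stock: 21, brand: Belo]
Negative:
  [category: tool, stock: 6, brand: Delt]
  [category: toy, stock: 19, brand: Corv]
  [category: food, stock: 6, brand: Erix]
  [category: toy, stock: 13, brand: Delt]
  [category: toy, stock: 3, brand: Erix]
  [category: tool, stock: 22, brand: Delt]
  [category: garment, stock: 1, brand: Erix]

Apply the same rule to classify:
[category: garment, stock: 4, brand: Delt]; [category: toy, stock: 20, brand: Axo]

Negative, Negative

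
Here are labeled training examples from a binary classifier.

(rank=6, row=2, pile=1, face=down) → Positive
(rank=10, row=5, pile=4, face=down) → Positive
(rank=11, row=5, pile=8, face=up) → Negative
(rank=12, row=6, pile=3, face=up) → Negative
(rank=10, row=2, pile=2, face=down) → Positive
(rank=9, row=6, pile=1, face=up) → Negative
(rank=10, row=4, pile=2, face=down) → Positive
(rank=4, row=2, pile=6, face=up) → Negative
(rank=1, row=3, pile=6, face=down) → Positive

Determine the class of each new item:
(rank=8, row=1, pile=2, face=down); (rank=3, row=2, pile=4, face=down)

Every 'Positive' example satisfies: face is down. None of the 'Negative' examples do.
(rank=8, row=1, pile=2, face=down): Positive (face is down). (rank=3, row=2, pile=4, face=down): Positive (face is down).

Positive, Positive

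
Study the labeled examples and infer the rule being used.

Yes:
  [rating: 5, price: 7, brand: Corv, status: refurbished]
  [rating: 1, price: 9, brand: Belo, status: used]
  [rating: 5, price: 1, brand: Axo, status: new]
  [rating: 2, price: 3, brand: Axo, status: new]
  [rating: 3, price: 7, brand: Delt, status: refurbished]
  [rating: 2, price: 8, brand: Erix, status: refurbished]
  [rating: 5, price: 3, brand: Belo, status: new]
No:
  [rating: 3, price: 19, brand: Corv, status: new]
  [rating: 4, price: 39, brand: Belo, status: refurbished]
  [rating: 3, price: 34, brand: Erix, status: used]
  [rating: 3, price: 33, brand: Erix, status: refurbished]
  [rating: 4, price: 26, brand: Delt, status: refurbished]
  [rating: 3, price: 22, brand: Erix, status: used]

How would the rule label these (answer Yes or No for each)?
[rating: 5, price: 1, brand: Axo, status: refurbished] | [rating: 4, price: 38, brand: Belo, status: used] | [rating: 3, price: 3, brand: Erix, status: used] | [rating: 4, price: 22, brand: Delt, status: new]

Yes, No, Yes, No

The common property of the 'Yes' items is: price ≤ 9. No 'No' item has it.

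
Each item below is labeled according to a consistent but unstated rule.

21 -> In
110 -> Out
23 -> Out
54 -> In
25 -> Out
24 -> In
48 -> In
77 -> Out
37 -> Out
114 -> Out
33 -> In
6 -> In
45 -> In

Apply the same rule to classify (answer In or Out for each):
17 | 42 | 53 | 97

Out, In, Out, Out

A rule that fits every label: multiple of 3 AND at most 54 — true of each 'In' example, false of each 'Out' one.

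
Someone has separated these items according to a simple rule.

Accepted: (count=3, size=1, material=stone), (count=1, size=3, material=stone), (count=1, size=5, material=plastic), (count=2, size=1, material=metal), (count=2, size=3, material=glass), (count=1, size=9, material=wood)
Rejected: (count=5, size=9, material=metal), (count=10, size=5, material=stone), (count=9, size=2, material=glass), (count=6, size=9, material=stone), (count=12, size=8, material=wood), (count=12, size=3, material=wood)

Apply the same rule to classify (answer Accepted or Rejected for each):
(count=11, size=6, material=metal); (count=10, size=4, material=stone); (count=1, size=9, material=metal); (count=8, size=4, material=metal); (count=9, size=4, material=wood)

The distinguishing property — count ≤ 3 — holds for all the 'Accepted' cases and none of the 'Rejected' cases.
(count=11, size=6, material=metal): Rejected (count = 11). (count=10, size=4, material=stone): Rejected (count = 10). (count=1, size=9, material=metal): Accepted (count = 1). (count=8, size=4, material=metal): Rejected (count = 8). (count=9, size=4, material=wood): Rejected (count = 9).

Rejected, Rejected, Accepted, Rejected, Rejected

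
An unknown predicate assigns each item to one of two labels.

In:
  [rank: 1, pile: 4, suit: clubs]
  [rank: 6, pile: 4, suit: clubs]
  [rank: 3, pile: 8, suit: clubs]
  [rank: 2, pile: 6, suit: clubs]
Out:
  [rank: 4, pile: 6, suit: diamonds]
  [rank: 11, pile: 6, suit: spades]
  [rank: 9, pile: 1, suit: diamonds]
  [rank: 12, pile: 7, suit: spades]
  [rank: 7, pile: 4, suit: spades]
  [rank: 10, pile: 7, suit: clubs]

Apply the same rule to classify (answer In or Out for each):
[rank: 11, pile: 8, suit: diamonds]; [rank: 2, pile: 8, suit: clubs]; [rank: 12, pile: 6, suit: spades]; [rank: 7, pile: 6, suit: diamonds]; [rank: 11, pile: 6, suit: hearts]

Out, In, Out, Out, Out

The distinguishing property — suit is clubs AND rank ≤ 6 — holds for all the 'In' cases and none of the 'Out' cases.
Out: [rank: 11, pile: 8, suit: diamonds], since suit is diamonds, rank = 11. In: [rank: 2, pile: 8, suit: clubs], since suit is clubs, rank = 2. Out: [rank: 12, pile: 6, suit: spades], since suit is spades, rank = 12. Out: [rank: 7, pile: 6, suit: diamonds], since suit is diamonds, rank = 7. Out: [rank: 11, pile: 6, suit: hearts], since suit is hearts, rank = 11.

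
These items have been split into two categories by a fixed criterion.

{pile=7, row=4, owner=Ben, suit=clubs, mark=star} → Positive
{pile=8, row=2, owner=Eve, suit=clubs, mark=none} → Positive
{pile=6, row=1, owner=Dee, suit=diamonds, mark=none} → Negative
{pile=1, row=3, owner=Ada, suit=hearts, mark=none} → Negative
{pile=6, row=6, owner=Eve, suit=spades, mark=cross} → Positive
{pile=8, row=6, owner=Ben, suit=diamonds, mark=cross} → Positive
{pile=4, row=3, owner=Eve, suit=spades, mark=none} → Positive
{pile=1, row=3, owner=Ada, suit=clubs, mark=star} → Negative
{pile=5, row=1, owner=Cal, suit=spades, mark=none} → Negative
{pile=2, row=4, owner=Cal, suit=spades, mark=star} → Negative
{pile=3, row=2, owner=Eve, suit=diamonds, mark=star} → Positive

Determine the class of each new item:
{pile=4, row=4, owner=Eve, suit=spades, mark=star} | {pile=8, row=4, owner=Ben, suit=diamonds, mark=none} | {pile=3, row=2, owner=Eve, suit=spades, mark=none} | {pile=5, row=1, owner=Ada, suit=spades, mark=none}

Every 'Positive' example satisfies: owner is Ben OR owner is Eve. None of the 'Negative' examples do.
{pile=4, row=4, owner=Eve, suit=spades, mark=star} → owner is Eve → Positive. {pile=8, row=4, owner=Ben, suit=diamonds, mark=none} → owner is Ben → Positive. {pile=3, row=2, owner=Eve, suit=spades, mark=none} → owner is Eve → Positive. {pile=5, row=1, owner=Ada, suit=spades, mark=none} → owner is Ada → Negative.

Positive, Positive, Positive, Negative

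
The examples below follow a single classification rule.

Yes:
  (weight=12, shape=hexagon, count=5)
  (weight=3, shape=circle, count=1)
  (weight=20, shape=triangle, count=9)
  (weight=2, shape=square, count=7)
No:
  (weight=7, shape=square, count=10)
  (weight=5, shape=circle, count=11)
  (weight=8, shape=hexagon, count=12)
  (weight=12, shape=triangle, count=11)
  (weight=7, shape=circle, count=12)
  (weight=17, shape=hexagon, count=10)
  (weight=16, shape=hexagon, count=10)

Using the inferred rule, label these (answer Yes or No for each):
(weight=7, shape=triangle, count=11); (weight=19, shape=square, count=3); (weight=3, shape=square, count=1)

The distinguishing property — count ≤ 9 — holds for all the 'Yes' cases and none of the 'No' cases.
No: (weight=7, shape=triangle, count=11), since count = 11. Yes: (weight=19, shape=square, count=3), since count = 3. Yes: (weight=3, shape=square, count=1), since count = 1.

No, Yes, Yes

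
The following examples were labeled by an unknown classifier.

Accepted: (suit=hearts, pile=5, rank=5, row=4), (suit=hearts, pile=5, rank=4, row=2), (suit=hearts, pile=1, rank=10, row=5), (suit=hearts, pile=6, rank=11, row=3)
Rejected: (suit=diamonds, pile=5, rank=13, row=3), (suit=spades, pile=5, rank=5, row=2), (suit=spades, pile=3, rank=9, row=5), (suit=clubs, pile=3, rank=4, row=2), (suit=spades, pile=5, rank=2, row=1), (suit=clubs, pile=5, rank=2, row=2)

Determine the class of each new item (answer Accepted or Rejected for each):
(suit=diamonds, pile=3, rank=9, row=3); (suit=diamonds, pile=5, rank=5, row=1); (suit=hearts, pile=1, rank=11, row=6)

The rule appears to be: suit is hearts.

Rejected, Rejected, Accepted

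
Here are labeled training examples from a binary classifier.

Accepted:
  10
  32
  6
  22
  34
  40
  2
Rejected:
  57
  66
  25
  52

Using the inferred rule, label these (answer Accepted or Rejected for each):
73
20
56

Rejected, Accepted, Rejected

All 'Accepted' examples share one property — even AND at most 40 — and every 'Rejected' example lacks it.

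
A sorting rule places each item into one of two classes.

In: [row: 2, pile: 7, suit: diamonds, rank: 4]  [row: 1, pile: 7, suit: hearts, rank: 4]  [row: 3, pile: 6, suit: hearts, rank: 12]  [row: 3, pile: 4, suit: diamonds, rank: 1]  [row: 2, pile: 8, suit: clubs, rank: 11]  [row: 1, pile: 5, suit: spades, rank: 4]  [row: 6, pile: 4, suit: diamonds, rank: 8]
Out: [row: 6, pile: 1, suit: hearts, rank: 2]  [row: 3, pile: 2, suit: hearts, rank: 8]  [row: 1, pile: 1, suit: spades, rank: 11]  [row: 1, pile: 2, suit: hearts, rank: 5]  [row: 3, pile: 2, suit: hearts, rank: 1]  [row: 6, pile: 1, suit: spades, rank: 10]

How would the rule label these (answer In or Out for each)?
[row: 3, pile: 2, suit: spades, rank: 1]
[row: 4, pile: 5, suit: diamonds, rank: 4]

Out, In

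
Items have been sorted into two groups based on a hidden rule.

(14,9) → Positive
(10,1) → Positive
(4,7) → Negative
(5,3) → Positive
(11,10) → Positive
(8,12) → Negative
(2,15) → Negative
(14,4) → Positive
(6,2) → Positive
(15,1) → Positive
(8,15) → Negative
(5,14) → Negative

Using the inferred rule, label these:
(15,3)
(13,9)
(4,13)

The rule appears to be: first > second.
(15,3) → 15 > 3 → Positive.
(13,9) → 13 > 9 → Positive.
(4,13) → 4 < 13 → Negative.

Positive, Positive, Negative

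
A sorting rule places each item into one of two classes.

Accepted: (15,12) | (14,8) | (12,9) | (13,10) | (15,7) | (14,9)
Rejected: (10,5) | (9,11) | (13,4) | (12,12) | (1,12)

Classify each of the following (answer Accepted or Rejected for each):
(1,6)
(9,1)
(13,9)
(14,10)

The classifier is using: first > second AND sum ≥ 20.
Rejected: (1,6), since 1 < 6, 1+6 = 7.
Rejected: (9,1), since 9 > 1, 9+1 = 10.
Accepted: (13,9), since 13 > 9, 13+9 = 22.
Accepted: (14,10), since 14 > 10, 14+10 = 24.

Rejected, Rejected, Accepted, Accepted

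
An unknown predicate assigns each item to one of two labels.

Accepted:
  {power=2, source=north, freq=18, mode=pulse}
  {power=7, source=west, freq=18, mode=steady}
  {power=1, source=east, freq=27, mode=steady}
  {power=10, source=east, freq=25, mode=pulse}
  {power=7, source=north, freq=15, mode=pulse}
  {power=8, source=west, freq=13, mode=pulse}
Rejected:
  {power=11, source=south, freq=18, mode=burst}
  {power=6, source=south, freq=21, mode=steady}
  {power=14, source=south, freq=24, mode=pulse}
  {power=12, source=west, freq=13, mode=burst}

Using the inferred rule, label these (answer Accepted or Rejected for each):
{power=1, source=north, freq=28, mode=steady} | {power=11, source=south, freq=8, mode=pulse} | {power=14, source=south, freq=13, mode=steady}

Accepted, Rejected, Rejected

The pattern is that an item is 'Accepted' exactly when: freq ≠ 21 AND power ≤ 10.
{power=1, source=north, freq=28, mode=steady}: freq = 28, power = 1 — fits, so Accepted. {power=11, source=south, freq=8, mode=pulse}: freq = 8, power = 11 — fails the rule, so Rejected. {power=14, source=south, freq=13, mode=steady}: freq = 13, power = 14 — fails the rule, so Rejected.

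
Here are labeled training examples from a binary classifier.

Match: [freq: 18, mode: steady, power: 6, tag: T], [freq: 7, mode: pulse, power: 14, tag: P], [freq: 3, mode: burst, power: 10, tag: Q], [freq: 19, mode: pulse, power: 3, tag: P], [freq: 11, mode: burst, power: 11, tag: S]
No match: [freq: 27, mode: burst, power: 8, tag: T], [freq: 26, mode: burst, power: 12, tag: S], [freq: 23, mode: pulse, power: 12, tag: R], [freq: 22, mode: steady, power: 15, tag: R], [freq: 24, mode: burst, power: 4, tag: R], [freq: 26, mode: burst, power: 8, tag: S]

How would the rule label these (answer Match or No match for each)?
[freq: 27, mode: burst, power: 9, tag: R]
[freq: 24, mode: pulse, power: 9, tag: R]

No match, No match

Every 'Match' example satisfies: freq ≤ 19. None of the 'No match' examples do.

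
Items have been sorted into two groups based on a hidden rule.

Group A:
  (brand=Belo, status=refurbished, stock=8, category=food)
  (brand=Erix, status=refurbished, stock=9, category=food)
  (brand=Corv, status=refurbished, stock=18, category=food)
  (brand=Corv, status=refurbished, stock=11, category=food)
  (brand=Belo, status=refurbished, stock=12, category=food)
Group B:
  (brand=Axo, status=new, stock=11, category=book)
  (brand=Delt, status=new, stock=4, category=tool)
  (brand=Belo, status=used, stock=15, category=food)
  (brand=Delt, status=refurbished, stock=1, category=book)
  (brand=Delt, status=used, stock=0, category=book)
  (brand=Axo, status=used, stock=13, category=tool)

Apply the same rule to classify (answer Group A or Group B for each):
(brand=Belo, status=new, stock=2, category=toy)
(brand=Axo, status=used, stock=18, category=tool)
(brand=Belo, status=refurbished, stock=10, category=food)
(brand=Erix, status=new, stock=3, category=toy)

A rule that fits every label: status is refurbished AND category is food — true of each 'Group A' example, false of each 'Group B' one.
(brand=Belo, status=new, stock=2, category=toy): status is new, category is toy, doesn't match → Group B. (brand=Axo, status=used, stock=18, category=tool): status is used, category is tool, doesn't match → Group B. (brand=Belo, status=refurbished, stock=10, category=food): status is refurbished, category is food, fits → Group A. (brand=Erix, status=new, stock=3, category=toy): status is new, category is toy, doesn't match → Group B.

Group B, Group B, Group A, Group B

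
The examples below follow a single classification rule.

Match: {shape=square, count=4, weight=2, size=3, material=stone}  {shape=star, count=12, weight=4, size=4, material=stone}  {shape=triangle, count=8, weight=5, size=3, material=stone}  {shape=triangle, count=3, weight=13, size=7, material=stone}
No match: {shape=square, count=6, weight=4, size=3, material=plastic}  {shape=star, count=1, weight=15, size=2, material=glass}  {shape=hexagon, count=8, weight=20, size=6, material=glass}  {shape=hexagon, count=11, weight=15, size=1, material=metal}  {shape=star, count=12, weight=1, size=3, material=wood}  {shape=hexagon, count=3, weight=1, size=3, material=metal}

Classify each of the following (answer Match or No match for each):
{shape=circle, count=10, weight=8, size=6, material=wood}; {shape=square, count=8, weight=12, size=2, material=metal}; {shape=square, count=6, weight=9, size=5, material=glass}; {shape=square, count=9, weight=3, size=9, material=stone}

No match, No match, No match, Match

The pattern is that an item is 'Match' exactly when: material is stone.
{shape=circle, count=10, weight=8, size=6, material=wood} — material is wood, hence No match.
{shape=square, count=8, weight=12, size=2, material=metal} — material is metal, hence No match.
{shape=square, count=6, weight=9, size=5, material=glass} — material is glass, hence No match.
{shape=square, count=9, weight=3, size=9, material=stone} — material is stone, hence Match.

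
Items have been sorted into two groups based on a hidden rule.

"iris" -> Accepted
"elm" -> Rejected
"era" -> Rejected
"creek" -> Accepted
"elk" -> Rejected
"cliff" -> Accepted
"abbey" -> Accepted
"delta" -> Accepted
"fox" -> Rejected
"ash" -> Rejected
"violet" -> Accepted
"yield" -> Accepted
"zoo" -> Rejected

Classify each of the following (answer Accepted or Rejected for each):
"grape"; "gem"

Accepted, Rejected

The simplest hypothesis consistent with all the labels is: length ≥ 4.
Accepted: "grape", since length 5.
Rejected: "gem", since length 3.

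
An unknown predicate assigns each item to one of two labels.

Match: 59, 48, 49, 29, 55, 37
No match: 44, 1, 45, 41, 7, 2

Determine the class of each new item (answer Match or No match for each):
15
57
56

All 'Match' examples share one property — digit sum ≥ 10 — and every 'No match' example lacks it.
No match: 15, since digit sum 1+5 = 6.
Match: 57, since digit sum 5+7 = 12.
Match: 56, since digit sum 5+6 = 11.

No match, Match, Match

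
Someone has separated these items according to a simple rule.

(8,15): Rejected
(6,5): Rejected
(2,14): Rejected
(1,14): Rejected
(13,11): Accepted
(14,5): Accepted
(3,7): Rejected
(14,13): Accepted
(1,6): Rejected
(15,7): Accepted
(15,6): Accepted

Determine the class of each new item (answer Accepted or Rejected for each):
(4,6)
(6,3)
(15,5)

Rejected, Rejected, Accepted

The distinguishing property — first ≥ 11 — holds for all the 'Accepted' cases and none of the 'Rejected' cases.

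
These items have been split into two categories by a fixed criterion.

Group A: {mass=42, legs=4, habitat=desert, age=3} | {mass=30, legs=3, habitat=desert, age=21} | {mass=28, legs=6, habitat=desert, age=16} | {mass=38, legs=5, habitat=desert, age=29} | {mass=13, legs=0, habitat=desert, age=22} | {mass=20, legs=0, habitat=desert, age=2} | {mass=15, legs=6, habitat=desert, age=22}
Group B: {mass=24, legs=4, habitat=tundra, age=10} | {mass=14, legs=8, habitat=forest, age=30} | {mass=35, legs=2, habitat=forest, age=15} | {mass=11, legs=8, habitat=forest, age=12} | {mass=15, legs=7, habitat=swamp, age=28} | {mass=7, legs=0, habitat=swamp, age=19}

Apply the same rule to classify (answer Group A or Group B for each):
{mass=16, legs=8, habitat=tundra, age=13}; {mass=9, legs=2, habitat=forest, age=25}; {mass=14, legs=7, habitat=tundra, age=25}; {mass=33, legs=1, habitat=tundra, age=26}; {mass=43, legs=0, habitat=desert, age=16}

Group B, Group B, Group B, Group B, Group A

The distinguishing property — habitat is desert — holds for all the 'Group A' cases and none of the 'Group B' cases.
Group B: {mass=16, legs=8, habitat=tundra, age=13}, since habitat is tundra.
Group B: {mass=9, legs=2, habitat=forest, age=25}, since habitat is forest.
Group B: {mass=14, legs=7, habitat=tundra, age=25}, since habitat is tundra.
Group B: {mass=33, legs=1, habitat=tundra, age=26}, since habitat is tundra.
Group A: {mass=43, legs=0, habitat=desert, age=16}, since habitat is desert.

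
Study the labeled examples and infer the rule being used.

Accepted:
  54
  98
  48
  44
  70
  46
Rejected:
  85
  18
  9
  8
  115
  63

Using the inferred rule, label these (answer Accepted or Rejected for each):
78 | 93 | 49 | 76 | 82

'Accepted' ⟺ even AND at least 44.

Accepted, Rejected, Rejected, Accepted, Accepted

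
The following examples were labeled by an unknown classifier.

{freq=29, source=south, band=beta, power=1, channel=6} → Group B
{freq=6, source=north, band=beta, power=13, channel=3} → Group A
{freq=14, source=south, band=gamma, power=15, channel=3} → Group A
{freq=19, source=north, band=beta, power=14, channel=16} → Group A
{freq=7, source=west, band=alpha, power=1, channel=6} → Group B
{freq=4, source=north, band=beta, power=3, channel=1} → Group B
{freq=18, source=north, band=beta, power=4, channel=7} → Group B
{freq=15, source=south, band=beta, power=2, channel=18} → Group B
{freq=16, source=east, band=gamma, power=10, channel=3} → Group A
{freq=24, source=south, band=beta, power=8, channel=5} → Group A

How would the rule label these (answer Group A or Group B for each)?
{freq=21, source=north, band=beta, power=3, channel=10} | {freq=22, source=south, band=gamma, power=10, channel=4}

The rule appears to be: power ≥ 8.
{freq=21, source=north, band=beta, power=3, channel=10}: power = 3, doesn't qualify → Group B.
{freq=22, source=south, band=gamma, power=10, channel=4}: power = 10, passes → Group A.

Group B, Group A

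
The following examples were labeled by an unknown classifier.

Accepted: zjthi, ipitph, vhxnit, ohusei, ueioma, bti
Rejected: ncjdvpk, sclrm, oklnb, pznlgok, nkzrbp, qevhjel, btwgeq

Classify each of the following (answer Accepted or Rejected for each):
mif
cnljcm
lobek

Rule: contains 'i'. This holds for each 'Accepted' example and fails for each 'Rejected' one.
mif → has 'i' → Accepted. cnljcm → no 'i' → Rejected. lobek → no 'i' → Rejected.

Accepted, Rejected, Rejected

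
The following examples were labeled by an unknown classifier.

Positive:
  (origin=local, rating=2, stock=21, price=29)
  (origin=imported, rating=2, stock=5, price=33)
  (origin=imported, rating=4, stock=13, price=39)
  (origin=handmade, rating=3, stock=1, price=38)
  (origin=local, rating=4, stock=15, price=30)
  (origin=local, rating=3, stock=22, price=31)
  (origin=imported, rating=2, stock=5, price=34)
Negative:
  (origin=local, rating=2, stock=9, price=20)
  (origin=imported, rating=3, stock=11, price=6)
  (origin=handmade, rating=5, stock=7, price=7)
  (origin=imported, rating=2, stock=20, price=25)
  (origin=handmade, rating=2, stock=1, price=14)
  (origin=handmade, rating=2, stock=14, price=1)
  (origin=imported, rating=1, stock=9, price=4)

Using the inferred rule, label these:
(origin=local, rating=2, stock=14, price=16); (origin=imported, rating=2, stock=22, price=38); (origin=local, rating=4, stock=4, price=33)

Negative, Positive, Positive

One predicate separates the groups cleanly: price ≥ 29.
(origin=local, rating=2, stock=14, price=16) — price = 16, hence Negative.
(origin=imported, rating=2, stock=22, price=38) — price = 38, hence Positive.
(origin=local, rating=4, stock=4, price=33) — price = 33, hence Positive.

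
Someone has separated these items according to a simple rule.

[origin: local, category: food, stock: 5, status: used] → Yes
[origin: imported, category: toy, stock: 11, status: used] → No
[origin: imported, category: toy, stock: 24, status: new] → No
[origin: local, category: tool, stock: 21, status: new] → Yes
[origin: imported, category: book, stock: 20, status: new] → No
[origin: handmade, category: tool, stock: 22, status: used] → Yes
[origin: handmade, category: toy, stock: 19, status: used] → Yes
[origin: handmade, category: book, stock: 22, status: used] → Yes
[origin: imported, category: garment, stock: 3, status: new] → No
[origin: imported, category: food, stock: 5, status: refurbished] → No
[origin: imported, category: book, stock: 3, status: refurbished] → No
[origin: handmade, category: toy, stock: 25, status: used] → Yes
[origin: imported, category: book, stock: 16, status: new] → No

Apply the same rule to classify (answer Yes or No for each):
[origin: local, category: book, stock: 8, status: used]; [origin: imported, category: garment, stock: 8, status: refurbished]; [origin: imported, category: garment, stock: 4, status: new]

Yes, No, No

Looking at the examples, the only property every 'Yes' case has and every 'No' case lacks is: origin is not imported.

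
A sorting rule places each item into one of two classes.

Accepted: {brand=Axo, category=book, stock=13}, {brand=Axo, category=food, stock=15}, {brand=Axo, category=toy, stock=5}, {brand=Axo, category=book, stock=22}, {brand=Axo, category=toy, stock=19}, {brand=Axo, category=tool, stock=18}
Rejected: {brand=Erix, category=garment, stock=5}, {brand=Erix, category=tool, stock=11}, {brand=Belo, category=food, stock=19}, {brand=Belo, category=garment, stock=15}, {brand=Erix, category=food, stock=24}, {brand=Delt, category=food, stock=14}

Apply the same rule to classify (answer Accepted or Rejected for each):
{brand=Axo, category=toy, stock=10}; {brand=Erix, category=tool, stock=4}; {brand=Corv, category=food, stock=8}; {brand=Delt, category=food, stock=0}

Accepted, Rejected, Rejected, Rejected

Comparing the two groups points to one rule — brand is Axo.
Accepted: {brand=Axo, category=toy, stock=10}, since brand is Axo.
Rejected: {brand=Erix, category=tool, stock=4}, since brand is Erix.
Rejected: {brand=Corv, category=food, stock=8}, since brand is Corv.
Rejected: {brand=Delt, category=food, stock=0}, since brand is Delt.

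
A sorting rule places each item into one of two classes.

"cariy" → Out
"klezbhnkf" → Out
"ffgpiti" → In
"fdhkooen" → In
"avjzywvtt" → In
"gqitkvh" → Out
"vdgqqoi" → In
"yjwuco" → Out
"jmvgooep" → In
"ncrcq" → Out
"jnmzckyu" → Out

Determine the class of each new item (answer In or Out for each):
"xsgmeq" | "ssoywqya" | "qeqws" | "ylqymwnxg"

Checking candidate rules against both groups, what survives is: has a double letter.
"xsgmeq" — no doubled letter, hence Out. "ssoywqya" — 'ss' doubled, hence In. "qeqws" — no doubled letter, hence Out. "ylqymwnxg" — no doubled letter, hence Out.

Out, In, Out, Out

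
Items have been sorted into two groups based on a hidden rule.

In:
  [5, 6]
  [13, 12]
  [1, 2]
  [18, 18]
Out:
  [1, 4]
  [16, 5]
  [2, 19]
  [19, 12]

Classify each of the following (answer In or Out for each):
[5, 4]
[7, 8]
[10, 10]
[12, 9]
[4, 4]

The classifier is using: |first − second| ≤ 1.

In, In, In, Out, In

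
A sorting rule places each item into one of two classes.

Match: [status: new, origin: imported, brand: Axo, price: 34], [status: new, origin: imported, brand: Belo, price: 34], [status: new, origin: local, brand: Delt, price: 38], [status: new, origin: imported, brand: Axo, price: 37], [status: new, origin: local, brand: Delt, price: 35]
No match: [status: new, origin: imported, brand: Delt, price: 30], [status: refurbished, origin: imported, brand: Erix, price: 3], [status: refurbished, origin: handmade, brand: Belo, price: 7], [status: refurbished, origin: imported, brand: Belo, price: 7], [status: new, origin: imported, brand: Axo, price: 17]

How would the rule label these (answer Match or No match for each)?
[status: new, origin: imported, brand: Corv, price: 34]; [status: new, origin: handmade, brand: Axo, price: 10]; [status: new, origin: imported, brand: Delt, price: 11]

Match, No match, No match

'Match' ⟺ price ≥ 34.
Match: [status: new, origin: imported, brand: Corv, price: 34], since price = 34.
No match: [status: new, origin: handmade, brand: Axo, price: 10], since price = 10.
No match: [status: new, origin: imported, brand: Delt, price: 11], since price = 11.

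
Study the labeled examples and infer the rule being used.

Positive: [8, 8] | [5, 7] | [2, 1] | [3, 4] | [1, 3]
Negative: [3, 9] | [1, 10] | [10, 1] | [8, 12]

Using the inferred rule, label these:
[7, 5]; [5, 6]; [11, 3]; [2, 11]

Positive, Positive, Negative, Negative

The rule appears to be: max ≤ 8.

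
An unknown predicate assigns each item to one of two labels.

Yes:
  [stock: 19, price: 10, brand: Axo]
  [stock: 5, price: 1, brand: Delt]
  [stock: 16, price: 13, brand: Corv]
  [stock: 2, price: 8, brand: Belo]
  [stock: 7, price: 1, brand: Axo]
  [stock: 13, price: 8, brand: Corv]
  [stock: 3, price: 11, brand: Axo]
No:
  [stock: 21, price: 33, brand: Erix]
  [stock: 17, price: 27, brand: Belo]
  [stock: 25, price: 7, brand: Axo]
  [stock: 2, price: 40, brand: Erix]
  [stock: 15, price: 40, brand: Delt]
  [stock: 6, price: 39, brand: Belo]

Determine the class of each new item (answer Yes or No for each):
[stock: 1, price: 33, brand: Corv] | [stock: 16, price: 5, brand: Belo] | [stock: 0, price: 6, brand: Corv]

No, Yes, Yes

Rule: stock ≤ 19 AND price ≤ 13. This holds for each 'Yes' example and fails for each 'No' one.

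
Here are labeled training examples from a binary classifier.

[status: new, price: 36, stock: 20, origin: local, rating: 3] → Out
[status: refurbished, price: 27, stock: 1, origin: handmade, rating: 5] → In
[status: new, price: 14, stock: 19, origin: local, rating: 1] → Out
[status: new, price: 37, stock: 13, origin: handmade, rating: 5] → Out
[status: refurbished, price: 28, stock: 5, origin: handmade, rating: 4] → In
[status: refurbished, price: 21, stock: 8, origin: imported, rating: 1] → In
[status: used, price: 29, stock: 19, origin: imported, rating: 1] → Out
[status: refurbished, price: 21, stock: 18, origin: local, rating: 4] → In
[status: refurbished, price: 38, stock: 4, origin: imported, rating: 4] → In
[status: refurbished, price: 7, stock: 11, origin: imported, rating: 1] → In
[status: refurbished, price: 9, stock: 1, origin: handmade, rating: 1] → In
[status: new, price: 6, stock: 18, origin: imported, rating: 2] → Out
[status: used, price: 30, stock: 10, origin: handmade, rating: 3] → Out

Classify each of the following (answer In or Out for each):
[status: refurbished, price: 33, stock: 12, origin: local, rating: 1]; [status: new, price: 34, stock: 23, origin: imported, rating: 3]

One predicate separates the groups cleanly: status is refurbished.
[status: refurbished, price: 33, stock: 12, origin: local, rating: 1] → status is refurbished → In. [status: new, price: 34, stock: 23, origin: imported, rating: 3] → status is new → Out.

In, Out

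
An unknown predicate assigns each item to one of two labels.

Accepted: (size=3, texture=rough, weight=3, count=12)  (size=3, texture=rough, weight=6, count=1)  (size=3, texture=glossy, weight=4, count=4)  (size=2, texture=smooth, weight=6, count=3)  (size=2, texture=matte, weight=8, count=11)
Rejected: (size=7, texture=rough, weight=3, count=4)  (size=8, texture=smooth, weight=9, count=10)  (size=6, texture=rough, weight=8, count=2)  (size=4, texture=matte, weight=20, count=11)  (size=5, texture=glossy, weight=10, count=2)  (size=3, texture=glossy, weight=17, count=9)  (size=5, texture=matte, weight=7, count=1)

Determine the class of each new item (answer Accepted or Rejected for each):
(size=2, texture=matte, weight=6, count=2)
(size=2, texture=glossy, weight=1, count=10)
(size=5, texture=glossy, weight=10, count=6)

Accepted, Accepted, Rejected

A rule that fits every label: size ≤ 3 AND weight ≤ 8 — true of each 'Accepted' example, false of each 'Rejected' one.
(size=2, texture=matte, weight=6, count=2) → size = 2, weight = 6 → Accepted.
(size=2, texture=glossy, weight=1, count=10) → size = 2, weight = 1 → Accepted.
(size=5, texture=glossy, weight=10, count=6) → size = 5, weight = 10 → Rejected.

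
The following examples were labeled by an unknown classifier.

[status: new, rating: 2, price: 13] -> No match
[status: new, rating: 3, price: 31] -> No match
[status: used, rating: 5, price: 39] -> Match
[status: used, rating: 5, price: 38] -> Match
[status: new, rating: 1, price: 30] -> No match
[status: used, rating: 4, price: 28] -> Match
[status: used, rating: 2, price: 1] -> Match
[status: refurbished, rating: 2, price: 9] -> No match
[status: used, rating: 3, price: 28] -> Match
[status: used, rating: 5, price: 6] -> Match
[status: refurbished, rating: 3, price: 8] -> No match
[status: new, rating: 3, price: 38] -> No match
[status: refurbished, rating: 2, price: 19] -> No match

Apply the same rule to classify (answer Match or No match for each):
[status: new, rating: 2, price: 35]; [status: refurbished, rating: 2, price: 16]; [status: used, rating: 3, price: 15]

No match, No match, Match

The simplest hypothesis consistent with all the labels is: status is used.
[status: new, rating: 2, price: 35] — status is new, hence No match. [status: refurbished, rating: 2, price: 16] — status is refurbished, hence No match. [status: used, rating: 3, price: 15] — status is used, hence Match.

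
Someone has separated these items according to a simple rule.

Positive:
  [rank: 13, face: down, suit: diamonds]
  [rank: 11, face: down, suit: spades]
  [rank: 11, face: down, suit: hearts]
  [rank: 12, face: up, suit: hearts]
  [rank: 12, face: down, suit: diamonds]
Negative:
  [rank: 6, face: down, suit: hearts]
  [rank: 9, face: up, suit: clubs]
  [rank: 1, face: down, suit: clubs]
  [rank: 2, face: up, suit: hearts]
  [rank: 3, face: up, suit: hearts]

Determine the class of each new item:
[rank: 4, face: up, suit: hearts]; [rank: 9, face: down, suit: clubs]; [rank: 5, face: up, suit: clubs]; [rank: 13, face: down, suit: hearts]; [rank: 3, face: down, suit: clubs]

One predicate separates the groups cleanly: rank ≥ 11.

Negative, Negative, Negative, Positive, Negative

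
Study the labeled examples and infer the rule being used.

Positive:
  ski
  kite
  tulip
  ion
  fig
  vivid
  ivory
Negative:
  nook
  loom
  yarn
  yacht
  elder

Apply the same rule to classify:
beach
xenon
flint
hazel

Negative, Negative, Positive, Negative

The distinguishing property — contains 'i' — holds for all the 'Positive' cases and none of the 'Negative' cases.
beach — no 'i', hence Negative.
xenon — no 'i', hence Negative.
flint — has 'i', hence Positive.
hazel — no 'i', hence Negative.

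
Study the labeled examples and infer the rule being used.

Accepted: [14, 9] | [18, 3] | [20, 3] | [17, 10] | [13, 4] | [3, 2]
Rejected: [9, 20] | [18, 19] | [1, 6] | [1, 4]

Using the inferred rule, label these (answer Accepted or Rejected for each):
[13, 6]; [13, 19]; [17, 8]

The simplest hypothesis consistent with all the labels is: first > second.
[13, 6]: 13 > 6 — qualifies, so Accepted.
[13, 19]: 13 < 19 — lacks this property, so Rejected.
[17, 8]: 17 > 8 — qualifies, so Accepted.

Accepted, Rejected, Accepted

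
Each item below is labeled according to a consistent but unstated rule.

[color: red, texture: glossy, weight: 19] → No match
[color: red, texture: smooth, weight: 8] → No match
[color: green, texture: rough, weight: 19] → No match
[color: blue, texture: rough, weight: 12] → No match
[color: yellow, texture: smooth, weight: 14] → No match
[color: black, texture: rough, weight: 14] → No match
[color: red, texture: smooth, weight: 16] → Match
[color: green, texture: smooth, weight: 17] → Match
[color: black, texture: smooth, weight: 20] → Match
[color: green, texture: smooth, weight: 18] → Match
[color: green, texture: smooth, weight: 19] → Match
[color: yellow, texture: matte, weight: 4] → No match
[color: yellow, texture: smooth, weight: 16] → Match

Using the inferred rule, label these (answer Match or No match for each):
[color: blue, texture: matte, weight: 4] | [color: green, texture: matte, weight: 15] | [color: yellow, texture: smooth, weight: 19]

No match, No match, Match

The simplest hypothesis consistent with all the labels is: texture is smooth AND weight ≥ 16.
[color: blue, texture: matte, weight: 4] → texture is matte, weight = 4 → No match.
[color: green, texture: matte, weight: 15] → texture is matte, weight = 15 → No match.
[color: yellow, texture: smooth, weight: 19] → texture is smooth, weight = 19 → Match.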